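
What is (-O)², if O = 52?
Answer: 2704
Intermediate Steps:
(-O)² = (-1*52)² = (-52)² = 2704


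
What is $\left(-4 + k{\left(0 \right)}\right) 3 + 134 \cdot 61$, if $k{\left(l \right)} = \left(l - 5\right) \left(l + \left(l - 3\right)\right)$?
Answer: $8207$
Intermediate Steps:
$k{\left(l \right)} = \left(-5 + l\right) \left(-3 + 2 l\right)$ ($k{\left(l \right)} = \left(-5 + l\right) \left(l + \left(-3 + l\right)\right) = \left(-5 + l\right) \left(-3 + 2 l\right)$)
$\left(-4 + k{\left(0 \right)}\right) 3 + 134 \cdot 61 = \left(-4 + \left(15 - 0 + 2 \cdot 0^{2}\right)\right) 3 + 134 \cdot 61 = \left(-4 + \left(15 + 0 + 2 \cdot 0\right)\right) 3 + 8174 = \left(-4 + \left(15 + 0 + 0\right)\right) 3 + 8174 = \left(-4 + 15\right) 3 + 8174 = 11 \cdot 3 + 8174 = 33 + 8174 = 8207$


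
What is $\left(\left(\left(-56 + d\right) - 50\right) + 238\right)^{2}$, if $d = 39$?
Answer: $29241$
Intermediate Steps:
$\left(\left(\left(-56 + d\right) - 50\right) + 238\right)^{2} = \left(\left(\left(-56 + 39\right) - 50\right) + 238\right)^{2} = \left(\left(-17 - 50\right) + 238\right)^{2} = \left(-67 + 238\right)^{2} = 171^{2} = 29241$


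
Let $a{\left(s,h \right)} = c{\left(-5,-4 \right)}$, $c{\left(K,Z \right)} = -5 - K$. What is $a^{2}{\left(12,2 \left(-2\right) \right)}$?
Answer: $0$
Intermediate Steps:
$a{\left(s,h \right)} = 0$ ($a{\left(s,h \right)} = -5 - -5 = -5 + 5 = 0$)
$a^{2}{\left(12,2 \left(-2\right) \right)} = 0^{2} = 0$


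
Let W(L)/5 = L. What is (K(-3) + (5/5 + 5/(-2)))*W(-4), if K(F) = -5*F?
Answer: -270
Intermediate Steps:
W(L) = 5*L
(K(-3) + (5/5 + 5/(-2)))*W(-4) = (-5*(-3) + (5/5 + 5/(-2)))*(5*(-4)) = (15 + (5*(⅕) + 5*(-½)))*(-20) = (15 + (1 - 5/2))*(-20) = (15 - 3/2)*(-20) = (27/2)*(-20) = -270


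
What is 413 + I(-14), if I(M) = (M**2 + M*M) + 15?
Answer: 820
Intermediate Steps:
I(M) = 15 + 2*M**2 (I(M) = (M**2 + M**2) + 15 = 2*M**2 + 15 = 15 + 2*M**2)
413 + I(-14) = 413 + (15 + 2*(-14)**2) = 413 + (15 + 2*196) = 413 + (15 + 392) = 413 + 407 = 820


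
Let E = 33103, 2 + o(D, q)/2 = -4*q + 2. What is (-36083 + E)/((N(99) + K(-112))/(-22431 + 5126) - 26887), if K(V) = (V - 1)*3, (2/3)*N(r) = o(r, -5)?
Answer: 12892225/116319814 ≈ 0.11083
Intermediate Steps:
o(D, q) = -8*q (o(D, q) = -4 + 2*(-4*q + 2) = -4 + 2*(2 - 4*q) = -4 + (4 - 8*q) = -8*q)
N(r) = 60 (N(r) = 3*(-8*(-5))/2 = (3/2)*40 = 60)
K(V) = -3 + 3*V (K(V) = (-1 + V)*3 = -3 + 3*V)
(-36083 + E)/((N(99) + K(-112))/(-22431 + 5126) - 26887) = (-36083 + 33103)/((60 + (-3 + 3*(-112)))/(-22431 + 5126) - 26887) = -2980/((60 + (-3 - 336))/(-17305) - 26887) = -2980/((60 - 339)*(-1/17305) - 26887) = -2980/(-279*(-1/17305) - 26887) = -2980/(279/17305 - 26887) = -2980/(-465279256/17305) = -2980*(-17305/465279256) = 12892225/116319814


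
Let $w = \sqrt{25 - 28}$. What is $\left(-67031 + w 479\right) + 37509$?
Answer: $-29522 + 479 i \sqrt{3} \approx -29522.0 + 829.65 i$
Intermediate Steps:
$w = i \sqrt{3}$ ($w = \sqrt{-3} = i \sqrt{3} \approx 1.732 i$)
$\left(-67031 + w 479\right) + 37509 = \left(-67031 + i \sqrt{3} \cdot 479\right) + 37509 = \left(-67031 + 479 i \sqrt{3}\right) + 37509 = -29522 + 479 i \sqrt{3}$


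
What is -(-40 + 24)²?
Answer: -256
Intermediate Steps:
-(-40 + 24)² = -1*(-16)² = -1*256 = -256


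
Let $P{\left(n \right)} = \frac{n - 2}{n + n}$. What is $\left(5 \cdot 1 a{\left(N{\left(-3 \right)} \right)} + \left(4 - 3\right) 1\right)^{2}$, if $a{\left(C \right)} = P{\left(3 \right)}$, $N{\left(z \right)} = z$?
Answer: $\frac{121}{36} \approx 3.3611$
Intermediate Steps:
$P{\left(n \right)} = \frac{-2 + n}{2 n}$
$a{\left(C \right)} = \frac{1}{6}$ ($a{\left(C \right)} = \frac{-2 + 3}{2 \cdot 3} = \frac{1}{2} \cdot \frac{1}{3} \cdot 1 = \frac{1}{6}$)
$\left(5 \cdot 1 a{\left(N{\left(-3 \right)} \right)} + \left(4 - 3\right) 1\right)^{2} = \left(5 \cdot 1 \cdot \frac{1}{6} + \left(4 - 3\right) 1\right)^{2} = \left(5 \cdot \frac{1}{6} + 1 \cdot 1\right)^{2} = \left(\frac{5}{6} + 1\right)^{2} = \left(\frac{11}{6}\right)^{2} = \frac{121}{36}$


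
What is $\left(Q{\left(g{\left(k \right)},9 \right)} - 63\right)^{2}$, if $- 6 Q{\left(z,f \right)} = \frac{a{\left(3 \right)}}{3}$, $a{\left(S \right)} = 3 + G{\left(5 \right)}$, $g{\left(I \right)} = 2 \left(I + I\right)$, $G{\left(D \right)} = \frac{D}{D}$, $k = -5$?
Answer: $\frac{323761}{81} \approx 3997.1$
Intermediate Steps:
$G{\left(D \right)} = 1$
$g{\left(I \right)} = 4 I$ ($g{\left(I \right)} = 2 \cdot 2 I = 4 I$)
$a{\left(S \right)} = 4$ ($a{\left(S \right)} = 3 + 1 = 4$)
$Q{\left(z,f \right)} = - \frac{2}{9}$ ($Q{\left(z,f \right)} = - \frac{4 \cdot \frac{1}{3}}{6} = \left(- \frac{1}{6}\right) \frac{4}{3} = - \frac{2}{9}$)
$\left(Q{\left(g{\left(k \right)},9 \right)} - 63\right)^{2} = \left(- \frac{2}{9} - 63\right)^{2} = \left(- \frac{569}{9}\right)^{2} = \frac{323761}{81}$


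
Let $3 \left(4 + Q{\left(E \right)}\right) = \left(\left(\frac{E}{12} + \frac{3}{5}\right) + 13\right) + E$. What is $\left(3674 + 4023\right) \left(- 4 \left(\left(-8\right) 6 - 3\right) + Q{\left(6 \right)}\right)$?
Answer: $\frac{15909699}{10} \approx 1.591 \cdot 10^{6}$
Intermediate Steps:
$Q{\left(E \right)} = \frac{8}{15} + \frac{13 E}{36}$ ($Q{\left(E \right)} = -4 + \frac{\left(\left(\frac{E}{12} + \frac{3}{5}\right) + 13\right) + E}{3} = -4 + \frac{\left(\left(\frac{3}{5} + \frac{E}{12}\right) + 13\right) + E}{3} = -4 + \frac{\left(\frac{68}{5} + \frac{E}{12}\right) + E}{3} = -4 + \frac{\frac{68}{5} + \frac{13 E}{12}}{3} = -4 + \left(\frac{68}{15} + \frac{13 E}{36}\right) = \frac{8}{15} + \frac{13 E}{36}$)
$\left(3674 + 4023\right) \left(- 4 \left(\left(-8\right) 6 - 3\right) + Q{\left(6 \right)}\right) = \left(3674 + 4023\right) \left(- 4 \left(\left(-8\right) 6 - 3\right) + \left(\frac{8}{15} + \frac{13}{36} \cdot 6\right)\right) = 7697 \left(- 4 \left(-48 - 3\right) + \left(\frac{8}{15} + \frac{13}{6}\right)\right) = 7697 \left(\left(-4\right) \left(-51\right) + \frac{27}{10}\right) = 7697 \left(204 + \frac{27}{10}\right) = 7697 \cdot \frac{2067}{10} = \frac{15909699}{10}$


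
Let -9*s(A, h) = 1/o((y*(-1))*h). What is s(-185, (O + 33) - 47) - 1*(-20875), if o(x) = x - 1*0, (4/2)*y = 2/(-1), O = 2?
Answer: 2254501/108 ≈ 20875.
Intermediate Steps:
y = -1 (y = (2/(-1))/2 = (2*(-1))/2 = (½)*(-2) = -1)
o(x) = x (o(x) = x + 0 = x)
s(A, h) = -1/(9*h)
s(-185, (O + 33) - 47) - 1*(-20875) = -1/(9*((2 + 33) - 47)) - 1*(-20875) = -1/(9*(35 - 47)) + 20875 = -⅑/(-12) + 20875 = -⅑*(-1/12) + 20875 = 1/108 + 20875 = 2254501/108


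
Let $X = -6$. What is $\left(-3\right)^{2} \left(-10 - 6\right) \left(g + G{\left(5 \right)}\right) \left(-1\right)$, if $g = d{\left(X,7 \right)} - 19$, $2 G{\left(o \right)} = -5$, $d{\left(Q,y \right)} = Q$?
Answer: $-3960$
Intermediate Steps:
$G{\left(o \right)} = - \frac{5}{2}$ ($G{\left(o \right)} = \frac{1}{2} \left(-5\right) = - \frac{5}{2}$)
$g = -25$ ($g = -6 - 19 = -25$)
$\left(-3\right)^{2} \left(-10 - 6\right) \left(g + G{\left(5 \right)}\right) \left(-1\right) = \left(-3\right)^{2} \left(-10 - 6\right) \left(-25 - \frac{5}{2}\right) \left(-1\right) = 9 \left(-16\right) \left(- \frac{55}{2}\right) \left(-1\right) = 9 \cdot 440 \left(-1\right) = 9 \left(-440\right) = -3960$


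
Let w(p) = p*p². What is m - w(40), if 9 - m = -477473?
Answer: 413482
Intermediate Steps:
m = 477482 (m = 9 - 1*(-477473) = 9 + 477473 = 477482)
w(p) = p³
m - w(40) = 477482 - 1*40³ = 477482 - 1*64000 = 477482 - 64000 = 413482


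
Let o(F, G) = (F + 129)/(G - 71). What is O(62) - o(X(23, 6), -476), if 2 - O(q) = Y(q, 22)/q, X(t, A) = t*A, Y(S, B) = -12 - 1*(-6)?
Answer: 43832/16957 ≈ 2.5849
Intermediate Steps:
Y(S, B) = -6 (Y(S, B) = -12 + 6 = -6)
X(t, A) = A*t
O(q) = 2 + 6/q (O(q) = 2 - (-6)/q = 2 + 6/q)
o(F, G) = (129 + F)/(-71 + G)
O(62) - o(X(23, 6), -476) = (2 + 6/62) - (129 + 6*23)/(-71 - 476) = (2 + 6*(1/62)) - (129 + 138)/(-547) = (2 + 3/31) - (-1)*267/547 = 65/31 - 1*(-267/547) = 65/31 + 267/547 = 43832/16957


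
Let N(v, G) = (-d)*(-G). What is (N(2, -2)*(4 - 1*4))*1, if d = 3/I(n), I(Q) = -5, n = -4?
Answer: 0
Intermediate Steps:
d = -⅗ (d = 3/(-5) = 3*(-⅕) = -⅗ ≈ -0.60000)
N(v, G) = -3*G/5 (N(v, G) = (-1*(-⅗))*(-G) = 3*(-G)/5 = -3*G/5)
(N(2, -2)*(4 - 1*4))*1 = ((-⅗*(-2))*(4 - 1*4))*1 = (6*(4 - 4)/5)*1 = ((6/5)*0)*1 = 0*1 = 0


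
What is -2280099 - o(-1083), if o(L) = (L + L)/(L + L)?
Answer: -2280100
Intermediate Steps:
o(L) = 1 (o(L) = (2*L)/((2*L)) = (2*L)*(1/(2*L)) = 1)
-2280099 - o(-1083) = -2280099 - 1*1 = -2280099 - 1 = -2280100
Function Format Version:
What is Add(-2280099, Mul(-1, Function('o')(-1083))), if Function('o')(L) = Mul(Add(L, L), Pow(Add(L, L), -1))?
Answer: -2280100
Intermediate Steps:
Function('o')(L) = 1 (Function('o')(L) = Mul(Mul(2, L), Pow(Mul(2, L), -1)) = Mul(Mul(2, L), Mul(Rational(1, 2), Pow(L, -1))) = 1)
Add(-2280099, Mul(-1, Function('o')(-1083))) = Add(-2280099, Mul(-1, 1)) = Add(-2280099, -1) = -2280100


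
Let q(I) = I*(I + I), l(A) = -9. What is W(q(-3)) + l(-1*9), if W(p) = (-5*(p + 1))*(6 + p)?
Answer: -2289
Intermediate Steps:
q(I) = 2*I**2 (q(I) = I*(2*I) = 2*I**2)
W(p) = (-5 - 5*p)*(6 + p) (W(p) = (-5*(1 + p))*(6 + p) = (-5 - 5*p)*(6 + p))
W(q(-3)) + l(-1*9) = (-30 - 70*(-3)**2 - 5*(2*(-3)**2)**2) - 9 = (-30 - 70*9 - 5*(2*9)**2) - 9 = (-30 - 35*18 - 5*18**2) - 9 = (-30 - 630 - 5*324) - 9 = (-30 - 630 - 1620) - 9 = -2280 - 9 = -2289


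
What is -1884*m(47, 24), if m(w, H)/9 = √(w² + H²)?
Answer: -16956*√2785 ≈ -8.9482e+5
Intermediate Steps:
m(w, H) = 9*√(H² + w²) (m(w, H) = 9*√(w² + H²) = 9*√(H² + w²))
-1884*m(47, 24) = -16956*√(24² + 47²) = -16956*√(576 + 2209) = -16956*√2785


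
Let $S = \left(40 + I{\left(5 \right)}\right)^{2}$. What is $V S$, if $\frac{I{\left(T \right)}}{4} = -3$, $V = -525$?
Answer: $-411600$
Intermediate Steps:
$I{\left(T \right)} = -12$ ($I{\left(T \right)} = 4 \left(-3\right) = -12$)
$S = 784$ ($S = \left(40 - 12\right)^{2} = 28^{2} = 784$)
$V S = \left(-525\right) 784 = -411600$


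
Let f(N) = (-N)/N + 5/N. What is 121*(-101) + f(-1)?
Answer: -12227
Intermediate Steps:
f(N) = -1 + 5/N
121*(-101) + f(-1) = 121*(-101) + (5 - 1*(-1))/(-1) = -12221 - (5 + 1) = -12221 - 1*6 = -12221 - 6 = -12227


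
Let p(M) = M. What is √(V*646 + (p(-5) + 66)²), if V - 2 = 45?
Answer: 3*√3787 ≈ 184.62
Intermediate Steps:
V = 47 (V = 2 + 45 = 47)
√(V*646 + (p(-5) + 66)²) = √(47*646 + (-5 + 66)²) = √(30362 + 61²) = √(30362 + 3721) = √34083 = 3*√3787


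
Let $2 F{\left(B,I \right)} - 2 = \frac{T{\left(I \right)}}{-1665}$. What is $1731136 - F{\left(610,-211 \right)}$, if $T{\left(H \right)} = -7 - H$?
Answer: $\frac{960779959}{555} \approx 1.7311 \cdot 10^{6}$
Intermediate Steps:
$F{\left(B,I \right)} = \frac{3337}{3330} + \frac{I}{3330}$ ($F{\left(B,I \right)} = 1 + \frac{\left(-7 - I\right) \frac{1}{-1665}}{2} = 1 + \frac{\left(-7 - I\right) \left(- \frac{1}{1665}\right)}{2} = 1 + \frac{\frac{7}{1665} + \frac{I}{1665}}{2} = 1 + \left(\frac{7}{3330} + \frac{I}{3330}\right) = \frac{3337}{3330} + \frac{I}{3330}$)
$1731136 - F{\left(610,-211 \right)} = 1731136 - \left(\frac{3337}{3330} + \frac{1}{3330} \left(-211\right)\right) = 1731136 - \left(\frac{3337}{3330} - \frac{211}{3330}\right) = 1731136 - \frac{521}{555} = \frac{960779959}{555}$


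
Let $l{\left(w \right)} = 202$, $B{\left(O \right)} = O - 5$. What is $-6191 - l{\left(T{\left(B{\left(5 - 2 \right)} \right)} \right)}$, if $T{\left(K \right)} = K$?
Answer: $-6393$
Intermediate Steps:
$B{\left(O \right)} = -5 + O$
$-6191 - l{\left(T{\left(B{\left(5 - 2 \right)} \right)} \right)} = -6191 - 202 = -6393$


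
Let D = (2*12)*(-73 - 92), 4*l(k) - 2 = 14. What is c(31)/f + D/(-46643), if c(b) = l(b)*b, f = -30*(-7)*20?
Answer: 5603933/48975150 ≈ 0.11442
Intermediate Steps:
l(k) = 4 (l(k) = 1/2 + (1/4)*14 = 1/2 + 7/2 = 4)
f = 4200 (f = 210*20 = 4200)
D = -3960 (D = 24*(-165) = -3960)
c(b) = 4*b
c(31)/f + D/(-46643) = (4*31)/4200 - 3960/(-46643) = 124*(1/4200) - 3960*(-1/46643) = 31/1050 + 3960/46643 = 5603933/48975150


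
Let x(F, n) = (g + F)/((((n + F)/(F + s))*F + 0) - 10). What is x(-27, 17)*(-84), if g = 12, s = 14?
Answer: -819/20 ≈ -40.950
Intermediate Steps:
x(F, n) = (12 + F)/(-10 + F*(F + n)/(14 + F)) (x(F, n) = (12 + F)/((((n + F)/(F + 14))*F + 0) - 10) = (12 + F)/((((F + n)/(14 + F))*F + 0) - 10) = (12 + F)/((F*(F + n)/(14 + F) + 0) - 10) = (12 + F)/(F*(F + n)/(14 + F) - 10) = (12 + F)/(-10 + F*(F + n)/(14 + F)))
x(-27, 17)*(-84) = ((168 + (-27)**2 + 26*(-27))/(-140 + (-27)**2 - 10*(-27) - 27*17))*(-84) = ((168 + 729 - 702)/(-140 + 729 + 270 - 459))*(-84) = (195/400)*(-84) = ((1/400)*195)*(-84) = (39/80)*(-84) = -819/20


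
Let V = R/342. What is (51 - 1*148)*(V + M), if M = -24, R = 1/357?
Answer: 284234735/122094 ≈ 2328.0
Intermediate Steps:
R = 1/357 ≈ 0.0028011
V = 1/122094 (V = (1/357)/342 = (1/357)*(1/342) = 1/122094 ≈ 8.1904e-6)
(51 - 1*148)*(V + M) = (51 - 1*148)*(1/122094 - 24) = (51 - 148)*(-2930255/122094) = -97*(-2930255/122094) = 284234735/122094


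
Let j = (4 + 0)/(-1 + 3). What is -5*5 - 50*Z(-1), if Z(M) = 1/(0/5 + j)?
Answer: -50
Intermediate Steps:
j = 2 (j = 4/2 = 4*(½) = 2)
Z(M) = ½ (Z(M) = 1/(0/5 + 2) = 1/(0*(⅕) + 2) = 1/(0 + 2) = 1/2 = ½)
-5*5 - 50*Z(-1) = -5*5 - 50*½ = -25 - 25 = -50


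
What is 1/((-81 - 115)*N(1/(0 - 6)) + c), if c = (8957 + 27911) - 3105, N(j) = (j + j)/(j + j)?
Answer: 1/33567 ≈ 2.9791e-5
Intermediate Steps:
N(j) = 1 (N(j) = (2*j)/((2*j)) = (2*j)*(1/(2*j)) = 1)
c = 33763 (c = 36868 - 3105 = 33763)
1/((-81 - 115)*N(1/(0 - 6)) + c) = 1/((-81 - 115)*1 + 33763) = 1/(-196*1 + 33763) = 1/(-196 + 33763) = 1/33567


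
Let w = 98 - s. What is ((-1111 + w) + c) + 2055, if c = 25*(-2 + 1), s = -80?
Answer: 1097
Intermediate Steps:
w = 178 (w = 98 - 1*(-80) = 98 + 80 = 178)
c = -25 (c = 25*(-1) = -25)
((-1111 + w) + c) + 2055 = ((-1111 + 178) - 25) + 2055 = (-933 - 25) + 2055 = -958 + 2055 = 1097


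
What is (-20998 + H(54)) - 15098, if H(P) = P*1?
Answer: -36042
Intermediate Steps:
H(P) = P
(-20998 + H(54)) - 15098 = (-20998 + 54) - 15098 = -20944 - 15098 = -36042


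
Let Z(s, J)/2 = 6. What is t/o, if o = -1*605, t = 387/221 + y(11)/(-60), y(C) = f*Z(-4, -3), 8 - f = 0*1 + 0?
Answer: -167/668525 ≈ -0.00024980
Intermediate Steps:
Z(s, J) = 12 (Z(s, J) = 2*6 = 12)
f = 8 (f = 8 - (0*1 + 0) = 8 - (0 + 0) = 8 - 1*0 = 8 + 0 = 8)
y(C) = 96 (y(C) = 8*12 = 96)
t = 167/1105 (t = 387/221 + 96/(-60) = 387*(1/221) + 96*(-1/60) = 387/221 - 8/5 = 167/1105 ≈ 0.15113)
o = -605
t/o = (167/1105)/(-605) = (167/1105)*(-1/605) = -167/668525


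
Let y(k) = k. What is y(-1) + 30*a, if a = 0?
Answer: -1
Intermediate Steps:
y(-1) + 30*a = -1 + 30*0 = -1 + 0 = -1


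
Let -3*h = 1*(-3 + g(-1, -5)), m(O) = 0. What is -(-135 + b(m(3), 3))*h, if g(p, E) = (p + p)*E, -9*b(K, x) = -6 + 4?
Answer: -8491/27 ≈ -314.48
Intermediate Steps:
b(K, x) = 2/9 (b(K, x) = -(-6 + 4)/9 = -1/9*(-2) = 2/9)
g(p, E) = 2*E*p (g(p, E) = (2*p)*E = 2*E*p)
h = -7/3 (h = -(-3 + 2*(-5)*(-1))/3 = -(-3 + 10)/3 = -7/3 ≈ -2.3333)
-(-135 + b(m(3), 3))*h = -(-135 + 2/9)*(-7)/3 = -(-1213)*(-7)/(9*3) = -1*8491/27 = -8491/27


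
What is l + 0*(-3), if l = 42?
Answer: 42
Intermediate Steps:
l + 0*(-3) = 42 + 0*(-3) = 42 + 0 = 42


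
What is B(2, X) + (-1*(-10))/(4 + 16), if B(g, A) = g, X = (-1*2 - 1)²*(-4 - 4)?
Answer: 5/2 ≈ 2.5000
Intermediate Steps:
X = -72 (X = (-2 - 1)²*(-8) = (-3)²*(-8) = 9*(-8) = -72)
B(2, X) + (-1*(-10))/(4 + 16) = 2 + (-1*(-10))/(4 + 16) = 2 + 10/20 = 2 + (1/20)*10 = 2 + ½ = 5/2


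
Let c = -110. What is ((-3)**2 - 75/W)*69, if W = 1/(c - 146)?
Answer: 1325421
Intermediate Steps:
W = -1/256 (W = 1/(-110 - 146) = 1/(-256) = -1/256 ≈ -0.0039063)
((-3)**2 - 75/W)*69 = ((-3)**2 - 75/(-1/256))*69 = (9 - 75*(-256))*69 = (9 + 19200)*69 = 19209*69 = 1325421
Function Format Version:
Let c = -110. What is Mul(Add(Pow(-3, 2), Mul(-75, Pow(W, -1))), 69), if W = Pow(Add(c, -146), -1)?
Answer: 1325421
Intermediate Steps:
W = Rational(-1, 256) (W = Pow(Add(-110, -146), -1) = Pow(-256, -1) = Rational(-1, 256) ≈ -0.0039063)
Mul(Add(Pow(-3, 2), Mul(-75, Pow(W, -1))), 69) = Mul(Add(Pow(-3, 2), Mul(-75, Pow(Rational(-1, 256), -1))), 69) = Mul(Add(9, Mul(-75, -256)), 69) = Mul(Add(9, 19200), 69) = Mul(19209, 69) = 1325421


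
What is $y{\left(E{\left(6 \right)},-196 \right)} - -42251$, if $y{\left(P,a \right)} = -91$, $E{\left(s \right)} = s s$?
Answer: $42160$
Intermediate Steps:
$E{\left(s \right)} = s^{2}$
$y{\left(E{\left(6 \right)},-196 \right)} - -42251 = -91 - -42251 = -91 + 42251 = 42160$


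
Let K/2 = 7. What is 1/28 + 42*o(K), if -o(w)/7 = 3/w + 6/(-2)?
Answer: 22933/28 ≈ 819.04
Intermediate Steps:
K = 14 (K = 2*7 = 14)
o(w) = 21 - 21/w (o(w) = -7*(3/w + 6/(-2)) = -7*(3/w + 6*(-1/2)) = -7*(3/w - 3) = -7*(-3 + 3/w) = 21 - 21/w)
1/28 + 42*o(K) = 1/28 + 42*(21 - 21/14) = 1/28 + 42*(21 - 21*1/14) = 1/28 + 42*(21 - 3/2) = 1/28 + 42*(39/2) = 1/28 + 819 = 22933/28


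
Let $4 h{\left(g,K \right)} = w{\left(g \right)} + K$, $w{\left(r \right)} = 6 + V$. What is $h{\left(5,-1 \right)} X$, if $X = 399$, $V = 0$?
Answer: $\frac{1995}{4} \approx 498.75$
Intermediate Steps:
$w{\left(r \right)} = 6$ ($w{\left(r \right)} = 6 + 0 = 6$)
$h{\left(g,K \right)} = \frac{3}{2} + \frac{K}{4}$ ($h{\left(g,K \right)} = \frac{6 + K}{4} = \frac{3}{2} + \frac{K}{4}$)
$h{\left(5,-1 \right)} X = \left(\frac{3}{2} + \frac{1}{4} \left(-1\right)\right) 399 = \left(\frac{3}{2} - \frac{1}{4}\right) 399 = \frac{5}{4} \cdot 399 = \frac{1995}{4}$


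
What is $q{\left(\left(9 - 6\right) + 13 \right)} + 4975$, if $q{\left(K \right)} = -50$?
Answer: $4925$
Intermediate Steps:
$q{\left(\left(9 - 6\right) + 13 \right)} + 4975 = -50 + 4975 = 4925$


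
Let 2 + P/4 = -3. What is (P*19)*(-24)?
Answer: 9120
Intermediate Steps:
P = -20 (P = -8 + 4*(-3) = -8 - 12 = -20)
(P*19)*(-24) = -20*19*(-24) = -380*(-24) = 9120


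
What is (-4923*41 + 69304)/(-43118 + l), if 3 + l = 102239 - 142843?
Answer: 132539/83725 ≈ 1.5830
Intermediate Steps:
l = -40607 (l = -3 + (102239 - 142843) = -3 - 40604 = -40607)
(-4923*41 + 69304)/(-43118 + l) = (-4923*41 + 69304)/(-43118 - 40607) = (-201843 + 69304)/(-83725) = -132539*(-1/83725) = 132539/83725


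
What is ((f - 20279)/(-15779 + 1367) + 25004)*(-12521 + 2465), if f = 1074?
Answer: -301995802814/1201 ≈ -2.5145e+8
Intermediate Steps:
((f - 20279)/(-15779 + 1367) + 25004)*(-12521 + 2465) = ((1074 - 20279)/(-15779 + 1367) + 25004)*(-12521 + 2465) = (-19205/(-14412) + 25004)*(-10056) = (-19205*(-1/14412) + 25004)*(-10056) = (19205/14412 + 25004)*(-10056) = (360376853/14412)*(-10056) = -301995802814/1201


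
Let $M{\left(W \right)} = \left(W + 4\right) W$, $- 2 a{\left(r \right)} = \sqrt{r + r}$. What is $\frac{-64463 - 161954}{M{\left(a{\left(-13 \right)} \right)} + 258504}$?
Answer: $- \frac{452834 i}{4 \sqrt{26} + 516995 i} \approx -0.8759 - 3.4555 \cdot 10^{-5} i$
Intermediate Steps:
$a{\left(r \right)} = - \frac{\sqrt{2} \sqrt{r}}{2}$ ($a{\left(r \right)} = - \frac{\sqrt{r + r}}{2} = - \frac{\sqrt{2 r}}{2} = - \frac{\sqrt{2} \sqrt{r}}{2}$)
$M{\left(W \right)} = W \left(4 + W\right)$ ($M{\left(W \right)} = \left(4 + W\right) W = W \left(4 + W\right)$)
$\frac{-64463 - 161954}{M{\left(a{\left(-13 \right)} \right)} + 258504} = \frac{-64463 - 161954}{- \frac{\sqrt{2} \sqrt{-13}}{2} \left(4 - \frac{\sqrt{2} \sqrt{-13}}{2}\right) + 258504} = - \frac{226417}{- \frac{\sqrt{2} i \sqrt{13}}{2} \left(4 - \frac{\sqrt{2} i \sqrt{13}}{2}\right) + 258504} = - \frac{226417}{- \frac{i \sqrt{26}}{2} \left(4 - \frac{i \sqrt{26}}{2}\right) + 258504} = - \frac{226417}{- \frac{i \sqrt{26} \left(4 - \frac{i \sqrt{26}}{2}\right)}{2} + 258504} = - \frac{226417}{258504 - \frac{i \sqrt{26} \left(4 - \frac{i \sqrt{26}}{2}\right)}{2}}$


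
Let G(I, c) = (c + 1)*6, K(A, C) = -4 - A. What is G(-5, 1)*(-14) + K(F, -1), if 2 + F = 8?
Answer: -178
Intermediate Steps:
F = 6 (F = -2 + 8 = 6)
G(I, c) = 6 + 6*c (G(I, c) = (1 + c)*6 = 6 + 6*c)
G(-5, 1)*(-14) + K(F, -1) = (6 + 6*1)*(-14) + (-4 - 1*6) = (6 + 6)*(-14) + (-4 - 6) = 12*(-14) - 10 = -168 - 10 = -178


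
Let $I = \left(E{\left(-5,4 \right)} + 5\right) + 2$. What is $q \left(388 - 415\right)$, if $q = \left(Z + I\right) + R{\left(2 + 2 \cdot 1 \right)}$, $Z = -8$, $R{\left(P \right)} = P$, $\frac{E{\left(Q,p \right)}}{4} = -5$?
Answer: $459$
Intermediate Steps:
$E{\left(Q,p \right)} = -20$ ($E{\left(Q,p \right)} = 4 \left(-5\right) = -20$)
$I = -13$ ($I = \left(-20 + 5\right) + 2 = -15 + 2 = -13$)
$q = -17$ ($q = \left(-8 - 13\right) + \left(2 + 2 \cdot 1\right) = -21 + \left(2 + 2\right) = -21 + 4 = -17$)
$q \left(388 - 415\right) = - 17 \left(388 - 415\right) = \left(-17\right) \left(-27\right) = 459$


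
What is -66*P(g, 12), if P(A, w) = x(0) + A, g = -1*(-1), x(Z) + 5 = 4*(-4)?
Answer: 1320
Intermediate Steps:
x(Z) = -21 (x(Z) = -5 + 4*(-4) = -5 - 16 = -21)
g = 1
P(A, w) = -21 + A
-66*P(g, 12) = -66*(-21 + 1) = -66*(-20) = 1320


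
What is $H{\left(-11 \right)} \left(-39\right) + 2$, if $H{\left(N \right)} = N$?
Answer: $431$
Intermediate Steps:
$H{\left(-11 \right)} \left(-39\right) + 2 = \left(-11\right) \left(-39\right) + 2 = 429 + 2 = 431$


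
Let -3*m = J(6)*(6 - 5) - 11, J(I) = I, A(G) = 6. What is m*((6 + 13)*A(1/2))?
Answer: 190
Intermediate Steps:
m = 5/3 (m = -(6*(6 - 5) - 11)/3 = -(6*1 - 11)/3 = -(6 - 11)/3 = -⅓*(-5) = 5/3 ≈ 1.6667)
m*((6 + 13)*A(1/2)) = 5*((6 + 13)*6)/3 = 5*(19*6)/3 = (5/3)*114 = 190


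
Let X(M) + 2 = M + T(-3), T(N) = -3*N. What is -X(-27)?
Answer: 20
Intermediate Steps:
X(M) = 7 + M (X(M) = -2 + (M - 3*(-3)) = -2 + (M + 9) = -2 + (9 + M) = 7 + M)
-X(-27) = -(7 - 27) = -1*(-20) = 20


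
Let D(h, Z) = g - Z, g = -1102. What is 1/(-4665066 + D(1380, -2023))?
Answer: -1/4664145 ≈ -2.1440e-7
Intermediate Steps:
D(h, Z) = -1102 - Z
1/(-4665066 + D(1380, -2023)) = 1/(-4665066 + (-1102 - 1*(-2023))) = 1/(-4665066 + (-1102 + 2023)) = 1/(-4665066 + 921) = 1/(-4664145) = -1/4664145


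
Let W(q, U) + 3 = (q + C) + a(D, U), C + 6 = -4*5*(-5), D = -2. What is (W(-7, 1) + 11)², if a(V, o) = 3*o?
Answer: 9604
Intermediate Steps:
C = 94 (C = -6 - 4*5*(-5) = -6 - 20*(-5) = -6 + 100 = 94)
W(q, U) = 91 + q + 3*U (W(q, U) = -3 + ((q + 94) + 3*U) = -3 + ((94 + q) + 3*U) = -3 + (94 + q + 3*U) = 91 + q + 3*U)
(W(-7, 1) + 11)² = ((91 - 7 + 3*1) + 11)² = ((91 - 7 + 3) + 11)² = (87 + 11)² = 98² = 9604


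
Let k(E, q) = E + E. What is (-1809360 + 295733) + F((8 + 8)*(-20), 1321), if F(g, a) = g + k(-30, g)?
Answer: -1514007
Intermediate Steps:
k(E, q) = 2*E
F(g, a) = -60 + g (F(g, a) = g + 2*(-30) = g - 60 = -60 + g)
(-1809360 + 295733) + F((8 + 8)*(-20), 1321) = (-1809360 + 295733) + (-60 + (8 + 8)*(-20)) = -1513627 + (-60 + 16*(-20)) = -1513627 + (-60 - 320) = -1513627 - 380 = -1514007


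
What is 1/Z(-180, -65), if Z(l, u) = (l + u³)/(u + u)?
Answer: 26/54961 ≈ 0.00047306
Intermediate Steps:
Z(l, u) = (l + u³)/(2*u) (Z(l, u) = (l + u³)/((2*u)) = (l + u³)*(1/(2*u)) = (l + u³)/(2*u))
1/Z(-180, -65) = 1/((½)*(-180 + (-65)³)/(-65)) = 1/((½)*(-1/65)*(-180 - 274625)) = 1/((½)*(-1/65)*(-274805)) = 1/(54961/26) = 26/54961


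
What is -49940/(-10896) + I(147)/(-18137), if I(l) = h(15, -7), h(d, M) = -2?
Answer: 997559/217644 ≈ 4.5834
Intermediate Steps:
I(l) = -2
-49940/(-10896) + I(147)/(-18137) = -49940/(-10896) - 2/(-18137) = -49940*(-1/10896) - 2*(-1/18137) = 55/12 + 2/18137 = 997559/217644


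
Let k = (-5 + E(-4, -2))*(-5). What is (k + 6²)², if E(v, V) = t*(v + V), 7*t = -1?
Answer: 157609/49 ≈ 3216.5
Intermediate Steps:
t = -⅐ (t = (⅐)*(-1) = -⅐ ≈ -0.14286)
E(v, V) = -V/7 - v/7 (E(v, V) = -(v + V)/7 = -(V + v)/7 = -V/7 - v/7)
k = 145/7 (k = (-5 + (-⅐*(-2) - ⅐*(-4)))*(-5) = (-5 + (2/7 + 4/7))*(-5) = (-5 + 6/7)*(-5) = -29/7*(-5) = 145/7 ≈ 20.714)
(k + 6²)² = (145/7 + 6²)² = (145/7 + 36)² = (397/7)² = 157609/49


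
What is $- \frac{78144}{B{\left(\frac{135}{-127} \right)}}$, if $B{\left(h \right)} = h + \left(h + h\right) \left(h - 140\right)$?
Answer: $- \frac{420128192}{1606635} \approx -261.5$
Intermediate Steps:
$B{\left(h \right)} = h + 2 h \left(-140 + h\right)$
$- \frac{78144}{B{\left(\frac{135}{-127} \right)}} = - \frac{78144}{\frac{135}{-127} \left(-279 + 2 \frac{135}{-127}\right)} = - \frac{78144}{135 \left(- \frac{1}{127}\right) \left(-279 + 2 \cdot 135 \left(- \frac{1}{127}\right)\right)} = - \frac{78144}{\left(- \frac{135}{127}\right) \left(-279 + 2 \left(- \frac{135}{127}\right)\right)} = - \frac{78144}{\left(- \frac{135}{127}\right) \left(-279 - \frac{270}{127}\right)} = - \frac{78144}{\left(- \frac{135}{127}\right) \left(- \frac{35703}{127}\right)} = - \frac{78144}{\frac{4819905}{16129}} = \left(-78144\right) \frac{16129}{4819905} = - \frac{420128192}{1606635}$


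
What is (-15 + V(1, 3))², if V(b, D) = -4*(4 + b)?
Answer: 1225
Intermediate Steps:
V(b, D) = -16 - 4*b
(-15 + V(1, 3))² = (-15 + (-16 - 4*1))² = (-15 + (-16 - 4))² = (-15 - 20)² = (-35)² = 1225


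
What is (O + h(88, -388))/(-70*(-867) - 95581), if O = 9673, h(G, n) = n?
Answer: -9285/34891 ≈ -0.26611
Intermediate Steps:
(O + h(88, -388))/(-70*(-867) - 95581) = (9673 - 388)/(-70*(-867) - 95581) = 9285/(60690 - 95581) = 9285/(-34891) = 9285*(-1/34891) = -9285/34891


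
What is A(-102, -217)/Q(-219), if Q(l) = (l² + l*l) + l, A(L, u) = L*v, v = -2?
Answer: 68/31901 ≈ 0.0021316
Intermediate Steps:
A(L, u) = -2*L (A(L, u) = L*(-2) = -2*L)
Q(l) = l + 2*l² (Q(l) = (l² + l²) + l = 2*l² + l = l + 2*l²)
A(-102, -217)/Q(-219) = (-2*(-102))/((-219*(1 + 2*(-219)))) = 204/((-219*(1 - 438))) = 204/((-219*(-437))) = 204/95703 = 204*(1/95703) = 68/31901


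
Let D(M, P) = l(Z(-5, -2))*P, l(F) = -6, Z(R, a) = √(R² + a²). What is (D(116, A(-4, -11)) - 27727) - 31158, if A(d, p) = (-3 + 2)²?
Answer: -58891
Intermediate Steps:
A(d, p) = 1 (A(d, p) = (-1)² = 1)
D(M, P) = -6*P
(D(116, A(-4, -11)) - 27727) - 31158 = (-6*1 - 27727) - 31158 = (-6 - 27727) - 31158 = -27733 - 31158 = -58891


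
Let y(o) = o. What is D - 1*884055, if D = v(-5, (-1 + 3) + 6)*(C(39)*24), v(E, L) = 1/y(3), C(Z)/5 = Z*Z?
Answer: -823215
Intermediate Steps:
C(Z) = 5*Z² (C(Z) = 5*(Z*Z) = 5*Z²)
v(E, L) = ⅓ (v(E, L) = 1/3 = 1*(⅓) = ⅓)
D = 60840 (D = ((5*39²)*24)/3 = ((5*1521)*24)/3 = (7605*24)/3 = (⅓)*182520 = 60840)
D - 1*884055 = 60840 - 1*884055 = 60840 - 884055 = -823215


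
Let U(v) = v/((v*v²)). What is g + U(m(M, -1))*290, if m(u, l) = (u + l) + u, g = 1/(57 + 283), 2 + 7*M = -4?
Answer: 4831761/122740 ≈ 39.366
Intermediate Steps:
M = -6/7 (M = -2/7 + (⅐)*(-4) = -2/7 - 4/7 = -6/7 ≈ -0.85714)
g = 1/340 ≈ 0.0029412
m(u, l) = l + 2*u (m(u, l) = (l + u) + u = l + 2*u)
U(v) = v⁻² (U(v) = v/(v³) = v/v³ = v⁻²)
g + U(m(M, -1))*290 = 1/340 + 290/(-1 + 2*(-6/7))² = 1/340 + 290/(-1 - 12/7)² = 1/340 + 290/(-19/7)² = 1/340 + (49/361)*290 = 1/340 + 14210/361 = 4831761/122740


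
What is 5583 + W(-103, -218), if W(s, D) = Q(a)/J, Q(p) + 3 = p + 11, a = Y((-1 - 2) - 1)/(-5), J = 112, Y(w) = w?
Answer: 781631/140 ≈ 5583.1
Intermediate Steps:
a = 4/5 (a = ((-1 - 2) - 1)/(-5) = (-3 - 1)*(-1/5) = -4*(-1/5) = 4/5 ≈ 0.80000)
Q(p) = 8 + p (Q(p) = -3 + (p + 11) = -3 + (11 + p) = 8 + p)
W(s, D) = 11/140 (W(s, D) = (8 + 4/5)/112 = (44/5)*(1/112) = 11/140)
5583 + W(-103, -218) = 5583 + 11/140 = 781631/140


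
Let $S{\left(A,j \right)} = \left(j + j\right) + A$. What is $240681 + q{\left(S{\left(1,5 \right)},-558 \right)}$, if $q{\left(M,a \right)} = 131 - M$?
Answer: $240801$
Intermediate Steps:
$S{\left(A,j \right)} = A + 2 j$ ($S{\left(A,j \right)} = 2 j + A = A + 2 j$)
$240681 + q{\left(S{\left(1,5 \right)},-558 \right)} = 240681 + \left(131 - \left(1 + 2 \cdot 5\right)\right) = 240681 + \left(131 - \left(1 + 10\right)\right) = 240681 + \left(131 - 11\right) = 240681 + 120 = 240801$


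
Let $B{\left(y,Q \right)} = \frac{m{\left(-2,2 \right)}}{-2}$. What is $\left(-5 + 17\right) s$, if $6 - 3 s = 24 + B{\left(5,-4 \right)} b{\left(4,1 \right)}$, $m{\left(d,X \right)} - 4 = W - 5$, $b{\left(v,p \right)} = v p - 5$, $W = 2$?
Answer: $-74$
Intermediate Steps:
$b{\left(v,p \right)} = -5 + p v$ ($b{\left(v,p \right)} = p v - 5 = -5 + p v$)
$m{\left(d,X \right)} = 1$ ($m{\left(d,X \right)} = 4 + \left(2 - 5\right) = 4 - 3 = 1$)
$B{\left(y,Q \right)} = - \frac{1}{2}$ ($B{\left(y,Q \right)} = 1 \frac{1}{-2} = 1 \left(- \frac{1}{2}\right) = - \frac{1}{2}$)
$s = - \frac{37}{6}$ ($s = 2 - \frac{24 - \frac{-5 + 1 \cdot 4}{2}}{3} = 2 - \frac{24 - \frac{-5 + 4}{2}}{3} = 2 - \frac{24 - - \frac{1}{2}}{3} = 2 - \frac{24 + \frac{1}{2}}{3} = 2 - \frac{49}{6} = - \frac{37}{6} \approx -6.1667$)
$\left(-5 + 17\right) s = \left(-5 + 17\right) \left(- \frac{37}{6}\right) = 12 \left(- \frac{37}{6}\right) = -74$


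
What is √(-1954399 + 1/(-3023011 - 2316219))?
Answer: I*√55714789087552106330/5339230 ≈ 1398.0*I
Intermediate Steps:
√(-1954399 + 1/(-3023011 - 2316219)) = √(-1954399 + 1/(-5339230)) = √(-1954399 - 1/5339230) = √(-10434985772771/5339230) = I*√55714789087552106330/5339230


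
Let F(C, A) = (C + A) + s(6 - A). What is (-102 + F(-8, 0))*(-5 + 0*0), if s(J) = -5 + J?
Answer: 545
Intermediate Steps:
F(C, A) = 1 + C (F(C, A) = (C + A) + (-5 + (6 - A)) = (A + C) + (1 - A) = 1 + C)
(-102 + F(-8, 0))*(-5 + 0*0) = (-102 + (1 - 8))*(-5 + 0*0) = (-102 - 7)*(-5 + 0) = -109*(-5) = 545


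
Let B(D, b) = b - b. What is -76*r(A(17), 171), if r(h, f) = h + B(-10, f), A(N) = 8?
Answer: -608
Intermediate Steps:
B(D, b) = 0
r(h, f) = h (r(h, f) = h + 0 = h)
-76*r(A(17), 171) = -76*8 = -608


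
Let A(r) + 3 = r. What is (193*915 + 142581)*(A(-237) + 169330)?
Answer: 53969469840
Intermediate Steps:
A(r) = -3 + r
(193*915 + 142581)*(A(-237) + 169330) = (193*915 + 142581)*((-3 - 237) + 169330) = (176595 + 142581)*(-240 + 169330) = 319176*169090 = 53969469840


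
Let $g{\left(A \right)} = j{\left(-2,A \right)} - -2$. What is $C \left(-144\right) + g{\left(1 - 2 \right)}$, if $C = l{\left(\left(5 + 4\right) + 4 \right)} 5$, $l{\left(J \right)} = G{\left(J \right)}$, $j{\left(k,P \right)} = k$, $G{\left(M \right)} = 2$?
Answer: $-1440$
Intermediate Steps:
$g{\left(A \right)} = 0$ ($g{\left(A \right)} = -2 - -2 = -2 + 2 = 0$)
$l{\left(J \right)} = 2$
$C = 10$ ($C = 2 \cdot 5 = 10$)
$C \left(-144\right) + g{\left(1 - 2 \right)} = 10 \left(-144\right) + 0 = -1440 + 0 = -1440$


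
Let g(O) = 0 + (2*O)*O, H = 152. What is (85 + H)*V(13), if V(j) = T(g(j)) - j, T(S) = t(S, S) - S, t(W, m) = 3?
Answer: -82476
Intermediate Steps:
g(O) = 2*O² (g(O) = 0 + 2*O² = 2*O²)
T(S) = 3 - S
V(j) = 3 - j - 2*j² (V(j) = (3 - 2*j²) - j = 3 - j - 2*j²)
(85 + H)*V(13) = (85 + 152)*(3 - 1*13 - 2*13²) = 237*(3 - 13 - 2*169) = 237*(3 - 13 - 338) = 237*(-348) = -82476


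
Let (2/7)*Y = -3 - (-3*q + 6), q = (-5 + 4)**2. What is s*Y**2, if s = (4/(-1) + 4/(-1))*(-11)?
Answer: 38808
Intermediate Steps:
q = 1 (q = (-1)**2 = 1)
s = 88 (s = (4*(-1) + 4*(-1))*(-11) = (-4 - 4)*(-11) = -8*(-11) = 88)
Y = -21 (Y = 7*(-3 - (-3*1 + 6))/2 = 7*(-3 - (-3 + 6))/2 = 7*(-3 - 1*3)/2 = 7*(-3 - 3)/2 = (7/2)*(-6) = -21)
s*Y**2 = 88*(-21)**2 = 88*441 = 38808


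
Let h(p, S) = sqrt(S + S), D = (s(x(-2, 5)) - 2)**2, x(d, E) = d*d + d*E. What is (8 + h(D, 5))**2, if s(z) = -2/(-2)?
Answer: (8 + sqrt(10))**2 ≈ 124.60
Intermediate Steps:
x(d, E) = d**2 + E*d
s(z) = 1 (s(z) = -2*(-1/2) = 1)
D = 1 (D = (1 - 2)**2 = (-1)**2 = 1)
h(p, S) = sqrt(2)*sqrt(S) (h(p, S) = sqrt(2*S) = sqrt(2)*sqrt(S))
(8 + h(D, 5))**2 = (8 + sqrt(2)*sqrt(5))**2 = (8 + sqrt(10))**2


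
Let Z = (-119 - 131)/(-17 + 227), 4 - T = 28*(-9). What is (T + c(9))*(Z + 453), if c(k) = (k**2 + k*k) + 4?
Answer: 4003936/21 ≈ 1.9066e+5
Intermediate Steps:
T = 256 (T = 4 - 28*(-9) = 4 - 1*(-252) = 4 + 252 = 256)
Z = -25/21 (Z = -250/210 = -250*1/210 = -25/21 ≈ -1.1905)
c(k) = 4 + 2*k**2 (c(k) = (k**2 + k**2) + 4 = 2*k**2 + 4 = 4 + 2*k**2)
(T + c(9))*(Z + 453) = (256 + (4 + 2*9**2))*(-25/21 + 453) = (256 + (4 + 2*81))*(9488/21) = (256 + (4 + 162))*(9488/21) = (256 + 166)*(9488/21) = 422*(9488/21) = 4003936/21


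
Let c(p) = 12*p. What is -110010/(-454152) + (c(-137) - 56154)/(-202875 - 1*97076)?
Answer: 9874447801/22703891092 ≈ 0.43492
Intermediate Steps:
-110010/(-454152) + (c(-137) - 56154)/(-202875 - 1*97076) = -110010/(-454152) + (12*(-137) - 56154)/(-202875 - 1*97076) = -110010*(-1/454152) + (-1644 - 56154)/(-202875 - 97076) = 18335/75692 - 57798/(-299951) = 18335/75692 - 57798*(-1/299951) = 18335/75692 + 57798/299951 = 9874447801/22703891092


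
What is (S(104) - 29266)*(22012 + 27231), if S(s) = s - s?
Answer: -1441145638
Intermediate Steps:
S(s) = 0
(S(104) - 29266)*(22012 + 27231) = (0 - 29266)*(22012 + 27231) = -29266*49243 = -1441145638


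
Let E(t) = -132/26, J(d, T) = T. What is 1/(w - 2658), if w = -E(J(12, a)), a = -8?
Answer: -13/34488 ≈ -0.00037694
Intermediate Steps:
E(t) = -66/13 (E(t) = -132*1/26 = -66/13)
w = 66/13 (w = -1*(-66/13) = 66/13 ≈ 5.0769)
1/(w - 2658) = 1/(66/13 - 2658) = 1/(-34488/13) = -13/34488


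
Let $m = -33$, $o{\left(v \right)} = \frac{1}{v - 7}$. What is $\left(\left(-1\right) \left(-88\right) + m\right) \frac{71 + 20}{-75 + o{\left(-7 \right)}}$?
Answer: $- \frac{70070}{1051} \approx -66.67$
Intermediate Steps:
$o{\left(v \right)} = \frac{1}{-7 + v}$
$\left(\left(-1\right) \left(-88\right) + m\right) \frac{71 + 20}{-75 + o{\left(-7 \right)}} = \left(\left(-1\right) \left(-88\right) - 33\right) \frac{71 + 20}{-75 + \frac{1}{-7 - 7}} = \left(88 - 33\right) \frac{91}{-75 + \frac{1}{-14}} = 55 \frac{91}{-75 - \frac{1}{14}} = 55 \frac{91}{- \frac{1051}{14}} = 55 \cdot 91 \left(- \frac{14}{1051}\right) = 55 \left(- \frac{1274}{1051}\right) = - \frac{70070}{1051}$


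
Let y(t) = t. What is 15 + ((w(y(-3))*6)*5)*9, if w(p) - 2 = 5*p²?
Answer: 12705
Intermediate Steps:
w(p) = 2 + 5*p²
15 + ((w(y(-3))*6)*5)*9 = 15 + (((2 + 5*(-3)²)*6)*5)*9 = 15 + (((2 + 5*9)*6)*5)*9 = 15 + (((2 + 45)*6)*5)*9 = 15 + ((47*6)*5)*9 = 15 + (282*5)*9 = 15 + 1410*9 = 15 + 12690 = 12705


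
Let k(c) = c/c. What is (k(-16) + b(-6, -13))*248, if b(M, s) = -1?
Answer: 0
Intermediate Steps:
k(c) = 1
(k(-16) + b(-6, -13))*248 = (1 - 1)*248 = 0*248 = 0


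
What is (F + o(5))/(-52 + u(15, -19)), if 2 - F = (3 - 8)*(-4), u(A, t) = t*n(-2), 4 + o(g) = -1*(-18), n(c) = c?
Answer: 2/7 ≈ 0.28571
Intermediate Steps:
o(g) = 14 (o(g) = -4 - 1*(-18) = -4 + 18 = 14)
u(A, t) = -2*t (u(A, t) = t*(-2) = -2*t)
F = -18 (F = 2 - (3 - 8)*(-4) = 2 - (-5)*(-4) = 2 - 1*20 = 2 - 20 = -18)
(F + o(5))/(-52 + u(15, -19)) = (-18 + 14)/(-52 - 2*(-19)) = -4/(-52 + 38) = -4/(-14) = -4*(-1/14) = 2/7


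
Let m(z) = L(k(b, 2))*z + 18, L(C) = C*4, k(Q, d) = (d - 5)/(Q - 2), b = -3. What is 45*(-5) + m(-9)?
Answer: -1143/5 ≈ -228.60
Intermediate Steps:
k(Q, d) = (-5 + d)/(-2 + Q)
L(C) = 4*C
m(z) = 18 + 12*z/5 (m(z) = (4*((-5 + 2)/(-2 - 3)))*z + 18 = (4*(-3/(-5)))*z + 18 = (4*(-⅕*(-3)))*z + 18 = (4*(⅗))*z + 18 = 12*z/5 + 18 = 18 + 12*z/5)
45*(-5) + m(-9) = 45*(-5) + (18 + (12/5)*(-9)) = -225 + (18 - 108/5) = -225 - 18/5 = -1143/5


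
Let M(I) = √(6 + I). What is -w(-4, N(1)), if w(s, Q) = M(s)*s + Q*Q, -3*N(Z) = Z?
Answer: -⅑ + 4*√2 ≈ 5.5457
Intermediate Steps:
N(Z) = -Z/3
w(s, Q) = Q² + s*√(6 + s) (w(s, Q) = √(6 + s)*s + Q*Q = s*√(6 + s) + Q² = Q² + s*√(6 + s))
-w(-4, N(1)) = -((-⅓*1)² - 4*√(6 - 4)) = -((-⅓)² - 4*√2) = -(⅑ - 4*√2) = -⅑ + 4*√2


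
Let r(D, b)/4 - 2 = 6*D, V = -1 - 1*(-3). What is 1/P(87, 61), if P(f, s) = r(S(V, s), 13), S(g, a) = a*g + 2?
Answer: 1/2984 ≈ 0.00033512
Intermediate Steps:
V = 2 (V = -1 + 3 = 2)
S(g, a) = 2 + a*g
r(D, b) = 8 + 24*D (r(D, b) = 8 + 4*(6*D) = 8 + 24*D)
P(f, s) = 56 + 48*s (P(f, s) = 8 + 24*(2 + s*2) = 8 + 24*(2 + 2*s) = 8 + (48 + 48*s) = 56 + 48*s)
1/P(87, 61) = 1/(56 + 48*61) = 1/(56 + 2928) = 1/2984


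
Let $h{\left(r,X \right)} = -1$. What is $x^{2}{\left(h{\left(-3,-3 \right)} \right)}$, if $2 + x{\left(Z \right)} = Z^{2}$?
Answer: $1$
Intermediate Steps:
$x{\left(Z \right)} = -2 + Z^{2}$
$x^{2}{\left(h{\left(-3,-3 \right)} \right)} = \left(-2 + \left(-1\right)^{2}\right)^{2} = \left(-2 + 1\right)^{2} = \left(-1\right)^{2} = 1$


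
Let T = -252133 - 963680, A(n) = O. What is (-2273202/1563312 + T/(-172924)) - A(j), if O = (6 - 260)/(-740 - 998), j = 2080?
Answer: 53157305173849/9788349531928 ≈ 5.4307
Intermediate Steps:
O = 127/869 (O = -254/(-1738) = -254*(-1/1738) = 127/869 ≈ 0.14614)
A(n) = 127/869
T = -1215813
(-2273202/1563312 + T/(-172924)) - A(j) = (-2273202/1563312 - 1215813/(-172924)) - 1*127/869 = (-2273202*1/1563312 - 1215813*(-1/172924)) - 127/869 = (-378867/260552 + 1215813/172924) - 127/869 = 62816827917/11263923512 - 127/869 = 53157305173849/9788349531928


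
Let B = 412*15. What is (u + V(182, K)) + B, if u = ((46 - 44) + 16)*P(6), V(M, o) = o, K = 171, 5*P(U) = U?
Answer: 31863/5 ≈ 6372.6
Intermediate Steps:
P(U) = U/5
B = 6180
u = 108/5 (u = ((46 - 44) + 16)*((⅕)*6) = (2 + 16)*(6/5) = 18*(6/5) = 108/5 ≈ 21.600)
(u + V(182, K)) + B = (108/5 + 171) + 6180 = 963/5 + 6180 = 31863/5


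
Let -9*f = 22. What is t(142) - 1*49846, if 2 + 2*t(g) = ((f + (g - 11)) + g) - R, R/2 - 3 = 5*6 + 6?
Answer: -895513/18 ≈ -49751.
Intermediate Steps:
f = -22/9 (f = -⅑*22 = -22/9 ≈ -2.4444)
R = 78 (R = 6 + 2*(5*6 + 6) = 6 + 2*(30 + 6) = 6 + 2*36 = 6 + 72 = 78)
t(g) = -841/18 + g (t(g) = -1 + (((-22/9 + (g - 11)) + g) - 1*78)/2 = -1 + (((-22/9 + (-11 + g)) + g) - 78)/2 = -1 + (((-121/9 + g) + g) - 78)/2 = -1 + ((-121/9 + 2*g) - 78)/2 = -1 + (-823/9 + 2*g)/2 = -1 + (-823/18 + g) = -841/18 + g)
t(142) - 1*49846 = (-841/18 + 142) - 1*49846 = 1715/18 - 49846 = -895513/18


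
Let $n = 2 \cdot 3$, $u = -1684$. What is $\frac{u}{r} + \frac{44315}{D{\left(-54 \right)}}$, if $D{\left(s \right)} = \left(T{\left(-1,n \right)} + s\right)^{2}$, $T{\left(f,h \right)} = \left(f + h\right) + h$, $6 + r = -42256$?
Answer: $\frac{937977123}{39071219} \approx 24.007$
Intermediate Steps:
$r = -42262$ ($r = -6 - 42256 = -42262$)
$n = 6$
$T{\left(f,h \right)} = f + 2 h$
$D{\left(s \right)} = \left(11 + s\right)^{2}$ ($D{\left(s \right)} = \left(\left(-1 + 2 \cdot 6\right) + s\right)^{2} = \left(\left(-1 + 12\right) + s\right)^{2} = \left(11 + s\right)^{2}$)
$\frac{u}{r} + \frac{44315}{D{\left(-54 \right)}} = - \frac{1684}{-42262} + \frac{44315}{\left(11 - 54\right)^{2}} = \left(-1684\right) \left(- \frac{1}{42262}\right) + \frac{44315}{\left(-43\right)^{2}} = \frac{842}{21131} + \frac{44315}{1849} = \frac{937977123}{39071219}$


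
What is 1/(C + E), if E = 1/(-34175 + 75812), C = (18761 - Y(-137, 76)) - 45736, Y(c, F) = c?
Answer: -41637/1117453805 ≈ -3.7261e-5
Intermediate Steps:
C = -26838 (C = (18761 - 1*(-137)) - 45736 = (18761 + 137) - 45736 = 18898 - 45736 = -26838)
E = 1/41637 ≈ 2.4017e-5
1/(C + E) = 1/(-26838 + 1/41637) = 1/(-1117453805/41637) = -41637/1117453805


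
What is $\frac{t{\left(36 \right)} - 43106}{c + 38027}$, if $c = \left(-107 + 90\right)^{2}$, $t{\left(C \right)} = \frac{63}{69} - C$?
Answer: $- \frac{992245}{881268} \approx -1.1259$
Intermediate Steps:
$t{\left(C \right)} = \frac{21}{23} - C$ ($t{\left(C \right)} = 63 \cdot \frac{1}{69} - C = \frac{21}{23} - C$)
$c = 289$ ($c = \left(-17\right)^{2} = 289$)
$\frac{t{\left(36 \right)} - 43106}{c + 38027} = \frac{\left(\frac{21}{23} - 36\right) - 43106}{289 + 38027} = \frac{\left(\frac{21}{23} - 36\right) - 43106}{38316} = \left(- \frac{807}{23} - 43106\right) \frac{1}{38316} = \left(- \frac{992245}{23}\right) \frac{1}{38316} = - \frac{992245}{881268}$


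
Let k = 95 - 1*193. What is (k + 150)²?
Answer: 2704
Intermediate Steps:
k = -98 (k = 95 - 193 = -98)
(k + 150)² = (-98 + 150)² = 52² = 2704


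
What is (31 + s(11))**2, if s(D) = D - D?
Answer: 961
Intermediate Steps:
s(D) = 0
(31 + s(11))**2 = (31 + 0)**2 = 31**2 = 961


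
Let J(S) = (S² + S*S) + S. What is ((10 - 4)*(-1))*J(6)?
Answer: -468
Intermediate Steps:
J(S) = S + 2*S² (J(S) = (S² + S²) + S = 2*S² + S = S + 2*S²)
((10 - 4)*(-1))*J(6) = ((10 - 4)*(-1))*(6*(1 + 2*6)) = (6*(-1))*(6*(1 + 12)) = -36*13 = -6*78 = -468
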